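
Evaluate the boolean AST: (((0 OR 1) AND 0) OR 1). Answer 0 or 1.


Step 1: Evaluate inner node
  0 OR 1 = 1
Step 2: Evaluate next node
  1 AND 0 = 0
Step 3: Evaluate root node
  0 OR 1 = 1

1


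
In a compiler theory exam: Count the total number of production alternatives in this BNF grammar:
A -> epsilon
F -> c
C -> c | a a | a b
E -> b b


Counting alternatives per rule:
  A: 1 alternative(s)
  F: 1 alternative(s)
  C: 3 alternative(s)
  E: 1 alternative(s)
Sum: 1 + 1 + 3 + 1 = 6

6


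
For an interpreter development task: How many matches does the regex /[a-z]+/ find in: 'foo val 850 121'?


Pattern: /[a-z]+/ (identifiers)
Input: 'foo val 850 121'
Scanning for matches:
  Match 1: 'foo'
  Match 2: 'val'
Total matches: 2

2


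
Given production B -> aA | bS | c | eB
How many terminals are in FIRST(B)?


Production: B -> aA | bS | c | eB
Examining each alternative for leading terminals:
  B -> aA : first terminal = 'a'
  B -> bS : first terminal = 'b'
  B -> c : first terminal = 'c'
  B -> eB : first terminal = 'e'
FIRST(B) = {a, b, c, e}
Count: 4

4


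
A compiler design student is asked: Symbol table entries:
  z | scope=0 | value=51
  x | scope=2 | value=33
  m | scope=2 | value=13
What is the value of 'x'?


Searching symbol table for 'x':
  z | scope=0 | value=51
  x | scope=2 | value=33 <- MATCH
  m | scope=2 | value=13
Found 'x' at scope 2 with value 33

33


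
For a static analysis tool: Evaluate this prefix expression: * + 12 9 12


Parsing prefix expression: * + 12 9 12
Step 1: Innermost operation '+ 12 9'
  12 + 9 = 21
Step 2: Outer operation '* [21] 12'
  21 * 12 = 252

252


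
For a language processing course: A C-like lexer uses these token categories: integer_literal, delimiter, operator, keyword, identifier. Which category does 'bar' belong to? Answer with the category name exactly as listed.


Token: 'bar'
Checking categories:
  identifier: YES
  integer_literal: no
  operator: no
  keyword: no
  delimiter: no
Category: identifier

identifier


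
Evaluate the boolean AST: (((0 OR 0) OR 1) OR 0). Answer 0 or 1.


Step 1: Evaluate inner node
  0 OR 0 = 0
Step 2: Evaluate next node
  0 OR 1 = 1
Step 3: Evaluate root node
  1 OR 0 = 1

1


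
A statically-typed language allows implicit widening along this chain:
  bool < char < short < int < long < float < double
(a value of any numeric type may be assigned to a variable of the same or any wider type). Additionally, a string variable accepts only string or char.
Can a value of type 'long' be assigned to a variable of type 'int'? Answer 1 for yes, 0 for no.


Target variable type: int
Source value type: long
Numeric ranks: long=4, int=3
Widening allowed iff rank(source) <= rank(target): 4 <= 3? No
Result: 0

0


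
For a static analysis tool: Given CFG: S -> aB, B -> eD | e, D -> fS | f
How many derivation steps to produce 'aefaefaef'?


Grammar: S -> aB, B -> eD | e, D -> fS | f
Deriving 'aefaefaef':
Step 1: S -> aB => aB
Step 2: B -> eD => aeD
Step 3: D -> fS => aefS
Step 4: S -> aB => aefaB
Step 5: B -> eD => aefaeD
Step 6: D -> fS => aefaefS
Step 7: S -> aB => aefaefaB
Step 8: B -> eD => aefaefaeD
Step 9: D -> f => aefaefaef
Total derivation steps: 9

9


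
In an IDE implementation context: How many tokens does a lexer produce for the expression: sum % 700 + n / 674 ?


Scanning 'sum % 700 + n / 674'
Token 1: 'sum' -> identifier
Token 2: '%' -> operator
Token 3: '700' -> integer_literal
Token 4: '+' -> operator
Token 5: 'n' -> identifier
Token 6: '/' -> operator
Token 7: '674' -> integer_literal
Total tokens: 7

7


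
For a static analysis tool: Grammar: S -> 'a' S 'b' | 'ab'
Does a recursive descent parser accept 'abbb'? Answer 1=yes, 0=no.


Grammar accepts strings of the form a^n b^n (n >= 1)
Word: 'abbb'
Counting: 1 a's and 3 b's
Check: 1 == 3? No
Mismatch: a-count != b-count
Rejected

0


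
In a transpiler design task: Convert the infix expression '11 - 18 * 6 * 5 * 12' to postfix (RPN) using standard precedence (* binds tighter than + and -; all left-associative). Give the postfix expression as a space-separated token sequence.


Applying the shunting-yard algorithm:
  Operand 11 -> output
  Push '-' onto operator stack -> op-stack: [-]
  Operand 18 -> output
  Push '*' onto operator stack -> op-stack: [-, *]
  Operand 6 -> output
  See '*' (prec 2); top '*' (prec 2) >= it -> pop '*' to output
  Push '*' onto operator stack -> op-stack: [-, *]
  Operand 5 -> output
  See '*' (prec 2); top '*' (prec 2) >= it -> pop '*' to output
  Push '*' onto operator stack -> op-stack: [-, *]
  Operand 12 -> output
  End of input: pop '*' to output
  End of input: pop '-' to output
Postfix result: 11 18 6 * 5 * 12 * -

11 18 6 * 5 * 12 * -


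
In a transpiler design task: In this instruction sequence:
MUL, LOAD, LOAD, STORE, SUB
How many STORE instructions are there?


Scanning instruction sequence for STORE:
  Position 1: MUL
  Position 2: LOAD
  Position 3: LOAD
  Position 4: STORE <- MATCH
  Position 5: SUB
Matches at positions: [4]
Total STORE count: 1

1


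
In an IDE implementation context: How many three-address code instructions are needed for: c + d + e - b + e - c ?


Expression: c + d + e - b + e - c
Generating three-address code (respecting * over +/- precedence):
  Instruction 1: t1 = c + d
  Instruction 2: t2 = t1 + e
  Instruction 3: t3 = t2 - b
  Instruction 4: t4 = t3 + e
  Instruction 5: t5 = t4 - c
Total instructions: 5

5


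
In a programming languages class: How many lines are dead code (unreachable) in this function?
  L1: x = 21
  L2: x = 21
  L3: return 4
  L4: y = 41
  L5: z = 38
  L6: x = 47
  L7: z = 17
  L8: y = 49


Analyzing control flow:
  L1: reachable (before return)
  L2: reachable (before return)
  L3: reachable (return statement)
  L4: DEAD (after return at L3)
  L5: DEAD (after return at L3)
  L6: DEAD (after return at L3)
  L7: DEAD (after return at L3)
  L8: DEAD (after return at L3)
Return at L3, total lines = 8
Dead lines: L4 through L8
Count: 5

5


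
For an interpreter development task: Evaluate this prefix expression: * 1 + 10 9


Parsing prefix expression: * 1 + 10 9
Step 1: Innermost operation '+ 10 9'
  10 + 9 = 19
Step 2: Outer operation '* 1 [19]'
  1 * 19 = 19

19


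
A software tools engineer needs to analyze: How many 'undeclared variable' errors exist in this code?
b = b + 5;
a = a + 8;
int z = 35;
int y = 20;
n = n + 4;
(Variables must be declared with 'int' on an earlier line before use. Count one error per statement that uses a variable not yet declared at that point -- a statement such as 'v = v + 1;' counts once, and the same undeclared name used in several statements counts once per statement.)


Scanning code line by line:
  Line 1: use 'b' -> ERROR (undeclared)
  Line 2: use 'a' -> ERROR (undeclared)
  Line 3: declare 'z' -> declared = ['z']
  Line 4: declare 'y' -> declared = ['y', 'z']
  Line 5: use 'n' -> ERROR (undeclared)
Total undeclared variable errors: 3

3


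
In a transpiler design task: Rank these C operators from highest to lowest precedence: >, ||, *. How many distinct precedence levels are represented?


Looking up precedence for each operator:
  > -> precedence 4
  || -> precedence 1
  * -> precedence 6
Sorted highest to lowest: *, >, ||
Distinct precedence values: [6, 4, 1]
Number of distinct levels: 3

3


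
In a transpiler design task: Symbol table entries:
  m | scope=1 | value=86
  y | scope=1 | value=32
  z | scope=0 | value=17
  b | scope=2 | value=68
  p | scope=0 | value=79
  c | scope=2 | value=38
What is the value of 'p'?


Searching symbol table for 'p':
  m | scope=1 | value=86
  y | scope=1 | value=32
  z | scope=0 | value=17
  b | scope=2 | value=68
  p | scope=0 | value=79 <- MATCH
  c | scope=2 | value=38
Found 'p' at scope 0 with value 79

79


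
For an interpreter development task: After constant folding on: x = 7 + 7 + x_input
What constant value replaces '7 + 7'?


Identifying constant sub-expression:
  Original: x = 7 + 7 + x_input
  7 and 7 are both compile-time constants
  Evaluating: 7 + 7 = 14
  After folding: x = 14 + x_input

14


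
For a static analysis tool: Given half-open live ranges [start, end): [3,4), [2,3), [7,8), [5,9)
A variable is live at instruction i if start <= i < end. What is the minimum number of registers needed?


Live ranges:
  Var0: [3, 4)
  Var1: [2, 3)
  Var2: [7, 8)
  Var3: [5, 9)
Sweep-line events (position, delta, active):
  pos=2 start -> active=1
  pos=3 end -> active=0
  pos=3 start -> active=1
  pos=4 end -> active=0
  pos=5 start -> active=1
  pos=7 start -> active=2
  pos=8 end -> active=1
  pos=9 end -> active=0
Maximum simultaneous active: 2
Minimum registers needed: 2

2


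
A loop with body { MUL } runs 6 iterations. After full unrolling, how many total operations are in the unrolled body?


Loop body operations: MUL (1 op per iteration)
Unrolling 6 iterations:
  Iteration 1: MUL (1 ops)
  Iteration 2: MUL (1 ops)
  Iteration 3: MUL (1 ops)
  Iteration 4: MUL (1 ops)
  Iteration 5: MUL (1 ops)
  Iteration 6: MUL (1 ops)
Total: 6 iterations * 1 ops/iter = 6 operations

6


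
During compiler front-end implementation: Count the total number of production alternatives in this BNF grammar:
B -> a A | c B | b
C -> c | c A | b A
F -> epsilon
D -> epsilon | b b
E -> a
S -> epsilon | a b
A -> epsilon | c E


Counting alternatives per rule:
  B: 3 alternative(s)
  C: 3 alternative(s)
  F: 1 alternative(s)
  D: 2 alternative(s)
  E: 1 alternative(s)
  S: 2 alternative(s)
  A: 2 alternative(s)
Sum: 3 + 3 + 1 + 2 + 1 + 2 + 2 = 14

14


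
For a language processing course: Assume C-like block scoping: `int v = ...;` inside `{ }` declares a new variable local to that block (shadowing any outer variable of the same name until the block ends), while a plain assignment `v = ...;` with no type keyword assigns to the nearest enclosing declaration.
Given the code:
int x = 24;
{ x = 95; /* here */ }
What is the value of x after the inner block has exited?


Analyzing scoping rules:
Outer scope: declares x = 24
Inner block: 'x = 95;' has no type keyword, so it is an assignment to the outer x (no shadowing)
The assignment changed the outer variable itself, so the new value persists after the block -> 95
Result: 95

95


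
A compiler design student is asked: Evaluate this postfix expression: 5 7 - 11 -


Processing tokens left to right:
Push 5, Push 7
Pop 5 and 7, compute 5 - 7 = -2, push -2
Push 11
Pop -2 and 11, compute -2 - 11 = -13, push -13
Stack result: -13

-13


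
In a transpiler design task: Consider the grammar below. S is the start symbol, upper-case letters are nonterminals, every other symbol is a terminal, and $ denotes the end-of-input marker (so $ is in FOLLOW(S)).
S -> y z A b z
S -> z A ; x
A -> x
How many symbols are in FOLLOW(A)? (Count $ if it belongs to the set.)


S is the start symbol and does not occur in any rule body, so FOLLOW(S) = {$}.
Examining every occurrence of A in a rule body:
  S -> y z A b z : A is followed by terminal 'b' -> add 'b'
  S -> z A ; x : A is followed by terminal ';' -> add ';'
  A -> x : A does not occur in the body -> contributes nothing
FOLLOW(A) = {;, b}
Count: 2

2


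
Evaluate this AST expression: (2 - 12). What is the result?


Expression: (2 - 12)
Evaluating step by step:
  2 - 12 = -10
Result: -10

-10


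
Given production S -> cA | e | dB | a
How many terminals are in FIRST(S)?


Production: S -> cA | e | dB | a
Examining each alternative for leading terminals:
  S -> cA : first terminal = 'c'
  S -> e : first terminal = 'e'
  S -> dB : first terminal = 'd'
  S -> a : first terminal = 'a'
FIRST(S) = {a, c, d, e}
Count: 4

4


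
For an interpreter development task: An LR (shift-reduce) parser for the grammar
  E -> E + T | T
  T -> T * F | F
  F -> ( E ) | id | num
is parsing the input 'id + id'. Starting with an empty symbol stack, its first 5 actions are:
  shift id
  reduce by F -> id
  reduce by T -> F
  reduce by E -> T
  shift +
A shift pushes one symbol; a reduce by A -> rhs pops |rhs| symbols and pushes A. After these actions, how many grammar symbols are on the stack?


Tracking the symbol stack through each action:
  Action 1: shift 'id' : push -> stack = [id] (size 1)
  Action 2: reduce by F -> id : pop 1, push F -> stack = [F] (size 1)
  Action 3: reduce by T -> F : pop 1, push T -> stack = [T] (size 1)
  Action 4: reduce by E -> T : pop 1, push E -> stack = [E] (size 1)
  Action 5: shift '+' : push -> stack = [E, +] (size 2)
Final stack size: 2

2


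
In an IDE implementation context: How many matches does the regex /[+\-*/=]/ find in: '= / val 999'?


Pattern: /[+\-*/=]/ (operators)
Input: '= / val 999'
Scanning for matches:
  Match 1: '='
  Match 2: '/'
Total matches: 2

2


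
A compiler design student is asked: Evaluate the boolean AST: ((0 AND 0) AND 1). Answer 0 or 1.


Step 1: Evaluate inner node
  0 AND 0 = 0
Step 2: Evaluate root node
  0 AND 1 = 0

0


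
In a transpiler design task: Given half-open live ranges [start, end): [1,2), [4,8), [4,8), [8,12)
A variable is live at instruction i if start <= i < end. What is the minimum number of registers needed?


Live ranges:
  Var0: [1, 2)
  Var1: [4, 8)
  Var2: [4, 8)
  Var3: [8, 12)
Sweep-line events (position, delta, active):
  pos=1 start -> active=1
  pos=2 end -> active=0
  pos=4 start -> active=1
  pos=4 start -> active=2
  pos=8 end -> active=1
  pos=8 end -> active=0
  pos=8 start -> active=1
  pos=12 end -> active=0
Maximum simultaneous active: 2
Minimum registers needed: 2

2


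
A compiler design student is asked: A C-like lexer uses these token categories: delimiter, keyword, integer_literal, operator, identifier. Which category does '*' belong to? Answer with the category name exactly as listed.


Token: '*'
Checking categories:
  identifier: no
  integer_literal: no
  operator: YES
  keyword: no
  delimiter: no
Category: operator

operator


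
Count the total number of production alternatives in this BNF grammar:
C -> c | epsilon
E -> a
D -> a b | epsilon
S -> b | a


Counting alternatives per rule:
  C: 2 alternative(s)
  E: 1 alternative(s)
  D: 2 alternative(s)
  S: 2 alternative(s)
Sum: 2 + 1 + 2 + 2 = 7

7


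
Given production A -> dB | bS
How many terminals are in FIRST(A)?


Production: A -> dB | bS
Examining each alternative for leading terminals:
  A -> dB : first terminal = 'd'
  A -> bS : first terminal = 'b'
FIRST(A) = {b, d}
Count: 2

2


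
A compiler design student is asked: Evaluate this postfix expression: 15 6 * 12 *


Processing tokens left to right:
Push 15, Push 6
Pop 15 and 6, compute 15 * 6 = 90, push 90
Push 12
Pop 90 and 12, compute 90 * 12 = 1080, push 1080
Stack result: 1080

1080


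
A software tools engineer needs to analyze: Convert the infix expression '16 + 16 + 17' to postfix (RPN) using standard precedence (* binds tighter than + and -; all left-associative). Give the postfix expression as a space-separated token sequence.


Applying the shunting-yard algorithm:
  Operand 16 -> output
  Push '+' onto operator stack -> op-stack: [+]
  Operand 16 -> output
  See '+' (prec 1); top '+' (prec 1) >= it -> pop '+' to output
  Push '+' onto operator stack -> op-stack: [+]
  Operand 17 -> output
  End of input: pop '+' to output
Postfix result: 16 16 + 17 +

16 16 + 17 +


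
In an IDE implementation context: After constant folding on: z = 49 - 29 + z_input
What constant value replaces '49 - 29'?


Identifying constant sub-expression:
  Original: z = 49 - 29 + z_input
  49 and 29 are both compile-time constants
  Evaluating: 49 - 29 = 20
  After folding: z = 20 + z_input

20


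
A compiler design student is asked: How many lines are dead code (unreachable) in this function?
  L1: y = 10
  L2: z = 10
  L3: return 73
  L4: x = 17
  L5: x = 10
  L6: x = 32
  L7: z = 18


Analyzing control flow:
  L1: reachable (before return)
  L2: reachable (before return)
  L3: reachable (return statement)
  L4: DEAD (after return at L3)
  L5: DEAD (after return at L3)
  L6: DEAD (after return at L3)
  L7: DEAD (after return at L3)
Return at L3, total lines = 7
Dead lines: L4 through L7
Count: 4

4


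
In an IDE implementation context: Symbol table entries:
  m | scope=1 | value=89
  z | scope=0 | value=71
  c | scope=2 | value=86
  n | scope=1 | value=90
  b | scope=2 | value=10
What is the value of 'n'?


Searching symbol table for 'n':
  m | scope=1 | value=89
  z | scope=0 | value=71
  c | scope=2 | value=86
  n | scope=1 | value=90 <- MATCH
  b | scope=2 | value=10
Found 'n' at scope 1 with value 90

90


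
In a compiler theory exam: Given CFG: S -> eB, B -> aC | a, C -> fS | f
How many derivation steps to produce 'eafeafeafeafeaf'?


Grammar: S -> eB, B -> aC | a, C -> fS | f
Deriving 'eafeafeafeafeaf':
Step 1: S -> eB => eB
Step 2: B -> aC => eaC
Step 3: C -> fS => eafS
Step 4: S -> eB => eafeB
Step 5: B -> aC => eafeaC
Step 6: C -> fS => eafeafS
Step 7: S -> eB => eafeafeB
Step 8: B -> aC => eafeafeaC
Step 9: C -> fS => eafeafeafS
Step 10: S -> eB => eafeafeafeB
Step 11: B -> aC => eafeafeafeaC
Step 12: C -> fS => eafeafeafeafS
Step 13: S -> eB => eafeafeafeafeB
Step 14: B -> aC => eafeafeafeafeaC
Step 15: C -> f => eafeafeafeafeaf
Total derivation steps: 15

15


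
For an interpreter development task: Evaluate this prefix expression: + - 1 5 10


Parsing prefix expression: + - 1 5 10
Step 1: Innermost operation '- 1 5'
  1 - 5 = -4
Step 2: Outer operation '+ [-4] 10'
  -4 + 10 = 6

6


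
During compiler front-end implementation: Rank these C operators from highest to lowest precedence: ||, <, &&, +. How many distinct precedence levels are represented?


Looking up precedence for each operator:
  || -> precedence 1
  < -> precedence 4
  && -> precedence 2
  + -> precedence 5
Sorted highest to lowest: +, <, &&, ||
Distinct precedence values: [5, 4, 2, 1]
Number of distinct levels: 4

4


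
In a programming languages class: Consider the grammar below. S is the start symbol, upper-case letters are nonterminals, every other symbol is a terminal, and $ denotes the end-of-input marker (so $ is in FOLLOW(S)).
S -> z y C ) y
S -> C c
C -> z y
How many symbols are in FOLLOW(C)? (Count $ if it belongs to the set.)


S is the start symbol and does not occur in any rule body, so FOLLOW(S) = {$}.
Examining every occurrence of C in a rule body:
  S -> z y C ) y : C is followed by terminal ')' -> add ')'
  S -> C c : C is followed by terminal 'c' -> add 'c'
  C -> z y : C does not occur in the body -> contributes nothing
FOLLOW(C) = {), c}
Count: 2

2


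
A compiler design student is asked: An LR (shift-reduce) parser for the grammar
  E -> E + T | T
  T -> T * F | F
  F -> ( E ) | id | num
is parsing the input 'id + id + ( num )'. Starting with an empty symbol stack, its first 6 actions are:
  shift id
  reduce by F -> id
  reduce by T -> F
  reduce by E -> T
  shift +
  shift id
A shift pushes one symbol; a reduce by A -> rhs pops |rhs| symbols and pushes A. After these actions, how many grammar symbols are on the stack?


Tracking the symbol stack through each action:
  Action 1: shift 'id' : push -> stack = [id] (size 1)
  Action 2: reduce by F -> id : pop 1, push F -> stack = [F] (size 1)
  Action 3: reduce by T -> F : pop 1, push T -> stack = [T] (size 1)
  Action 4: reduce by E -> T : pop 1, push E -> stack = [E] (size 1)
  Action 5: shift '+' : push -> stack = [E, +] (size 2)
  Action 6: shift 'id' : push -> stack = [E, +, id] (size 3)
Final stack size: 3

3


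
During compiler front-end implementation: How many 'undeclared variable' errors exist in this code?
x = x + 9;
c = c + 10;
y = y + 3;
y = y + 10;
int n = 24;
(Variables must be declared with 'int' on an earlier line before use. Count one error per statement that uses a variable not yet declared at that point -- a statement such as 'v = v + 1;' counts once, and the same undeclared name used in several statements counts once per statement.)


Scanning code line by line:
  Line 1: use 'x' -> ERROR (undeclared)
  Line 2: use 'c' -> ERROR (undeclared)
  Line 3: use 'y' -> ERROR (undeclared)
  Line 4: use 'y' -> ERROR (undeclared)
  Line 5: declare 'n' -> declared = ['n']
Total undeclared variable errors: 4

4


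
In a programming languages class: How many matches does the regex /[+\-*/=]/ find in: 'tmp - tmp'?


Pattern: /[+\-*/=]/ (operators)
Input: 'tmp - tmp'
Scanning for matches:
  Match 1: '-'
Total matches: 1

1


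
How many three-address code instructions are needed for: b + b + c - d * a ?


Expression: b + b + c - d * a
Generating three-address code (respecting * over +/- precedence):
  Instruction 1: t1 = d * a
  Instruction 2: t2 = b + b
  Instruction 3: t3 = t2 + c
  Instruction 4: t4 = t3 - t1
Total instructions: 4

4


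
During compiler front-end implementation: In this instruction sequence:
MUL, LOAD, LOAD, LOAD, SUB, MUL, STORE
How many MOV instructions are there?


Scanning instruction sequence for MOV:
  Position 1: MUL
  Position 2: LOAD
  Position 3: LOAD
  Position 4: LOAD
  Position 5: SUB
  Position 6: MUL
  Position 7: STORE
Matches at positions: []
Total MOV count: 0

0


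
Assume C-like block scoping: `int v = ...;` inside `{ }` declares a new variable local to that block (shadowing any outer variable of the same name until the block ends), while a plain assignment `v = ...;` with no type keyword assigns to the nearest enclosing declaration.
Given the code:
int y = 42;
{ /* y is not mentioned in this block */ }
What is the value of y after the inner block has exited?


Analyzing scoping rules:
Outer scope: declares y = 42
Inner block: y is neither redeclared nor assigned -> unchanged
After the block -> 42
Result: 42

42


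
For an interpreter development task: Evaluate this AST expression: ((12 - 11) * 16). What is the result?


Expression: ((12 - 11) * 16)
Evaluating step by step:
  12 - 11 = 1
  1 * 16 = 16
Result: 16

16


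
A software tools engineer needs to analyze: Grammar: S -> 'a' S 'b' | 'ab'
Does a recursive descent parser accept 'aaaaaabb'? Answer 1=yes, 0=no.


Grammar accepts strings of the form a^n b^n (n >= 1)
Word: 'aaaaaabb'
Counting: 6 a's and 2 b's
Check: 6 == 2? No
Mismatch: a-count != b-count
Rejected

0


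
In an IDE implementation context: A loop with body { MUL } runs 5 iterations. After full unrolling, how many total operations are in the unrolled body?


Loop body operations: MUL (1 op per iteration)
Unrolling 5 iterations:
  Iteration 1: MUL (1 ops)
  Iteration 2: MUL (1 ops)
  Iteration 3: MUL (1 ops)
  Iteration 4: MUL (1 ops)
  Iteration 5: MUL (1 ops)
Total: 5 iterations * 1 ops/iter = 5 operations

5


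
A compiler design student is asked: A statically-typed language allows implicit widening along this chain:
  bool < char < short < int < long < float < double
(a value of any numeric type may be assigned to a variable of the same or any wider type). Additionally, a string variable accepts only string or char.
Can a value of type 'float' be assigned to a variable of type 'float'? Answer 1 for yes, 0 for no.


Target variable type: float
Source value type: float
Numeric ranks: float=5, float=5
Widening allowed iff rank(source) <= rank(target): 5 <= 5? Yes
Result: 1

1


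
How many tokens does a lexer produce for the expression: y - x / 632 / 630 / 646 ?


Scanning 'y - x / 632 / 630 / 646'
Token 1: 'y' -> identifier
Token 2: '-' -> operator
Token 3: 'x' -> identifier
Token 4: '/' -> operator
Token 5: '632' -> integer_literal
Token 6: '/' -> operator
Token 7: '630' -> integer_literal
Token 8: '/' -> operator
Token 9: '646' -> integer_literal
Total tokens: 9

9


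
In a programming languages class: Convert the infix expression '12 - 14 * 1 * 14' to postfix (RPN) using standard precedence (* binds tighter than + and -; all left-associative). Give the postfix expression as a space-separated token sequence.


Applying the shunting-yard algorithm:
  Operand 12 -> output
  Push '-' onto operator stack -> op-stack: [-]
  Operand 14 -> output
  Push '*' onto operator stack -> op-stack: [-, *]
  Operand 1 -> output
  See '*' (prec 2); top '*' (prec 2) >= it -> pop '*' to output
  Push '*' onto operator stack -> op-stack: [-, *]
  Operand 14 -> output
  End of input: pop '*' to output
  End of input: pop '-' to output
Postfix result: 12 14 1 * 14 * -

12 14 1 * 14 * -


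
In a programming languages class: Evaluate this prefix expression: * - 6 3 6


Parsing prefix expression: * - 6 3 6
Step 1: Innermost operation '- 6 3'
  6 - 3 = 3
Step 2: Outer operation '* [3] 6'
  3 * 6 = 18

18


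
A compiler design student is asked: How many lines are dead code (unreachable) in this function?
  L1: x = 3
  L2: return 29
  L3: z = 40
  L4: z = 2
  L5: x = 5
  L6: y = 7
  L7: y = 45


Analyzing control flow:
  L1: reachable (before return)
  L2: reachable (return statement)
  L3: DEAD (after return at L2)
  L4: DEAD (after return at L2)
  L5: DEAD (after return at L2)
  L6: DEAD (after return at L2)
  L7: DEAD (after return at L2)
Return at L2, total lines = 7
Dead lines: L3 through L7
Count: 5

5


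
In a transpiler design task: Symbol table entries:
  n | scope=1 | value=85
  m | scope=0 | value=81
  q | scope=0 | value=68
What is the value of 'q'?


Searching symbol table for 'q':
  n | scope=1 | value=85
  m | scope=0 | value=81
  q | scope=0 | value=68 <- MATCH
Found 'q' at scope 0 with value 68

68


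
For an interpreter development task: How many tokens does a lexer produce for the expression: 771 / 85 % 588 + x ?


Scanning '771 / 85 % 588 + x'
Token 1: '771' -> integer_literal
Token 2: '/' -> operator
Token 3: '85' -> integer_literal
Token 4: '%' -> operator
Token 5: '588' -> integer_literal
Token 6: '+' -> operator
Token 7: 'x' -> identifier
Total tokens: 7

7


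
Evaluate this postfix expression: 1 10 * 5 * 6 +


Processing tokens left to right:
Push 1, Push 10
Pop 1 and 10, compute 1 * 10 = 10, push 10
Push 5
Pop 10 and 5, compute 10 * 5 = 50, push 50
Push 6
Pop 50 and 6, compute 50 + 6 = 56, push 56
Stack result: 56

56


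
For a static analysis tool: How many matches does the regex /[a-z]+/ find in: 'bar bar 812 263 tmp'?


Pattern: /[a-z]+/ (identifiers)
Input: 'bar bar 812 263 tmp'
Scanning for matches:
  Match 1: 'bar'
  Match 2: 'bar'
  Match 3: 'tmp'
Total matches: 3

3


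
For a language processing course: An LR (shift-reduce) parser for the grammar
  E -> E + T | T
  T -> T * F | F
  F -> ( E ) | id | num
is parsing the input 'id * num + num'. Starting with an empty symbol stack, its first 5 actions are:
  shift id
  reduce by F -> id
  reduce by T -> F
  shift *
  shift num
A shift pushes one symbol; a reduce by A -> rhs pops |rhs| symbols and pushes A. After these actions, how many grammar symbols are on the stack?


Tracking the symbol stack through each action:
  Action 1: shift 'id' : push -> stack = [id] (size 1)
  Action 2: reduce by F -> id : pop 1, push F -> stack = [F] (size 1)
  Action 3: reduce by T -> F : pop 1, push T -> stack = [T] (size 1)
  Action 4: shift '*' : push -> stack = [T, *] (size 2)
  Action 5: shift 'num' : push -> stack = [T, *, num] (size 3)
Final stack size: 3

3


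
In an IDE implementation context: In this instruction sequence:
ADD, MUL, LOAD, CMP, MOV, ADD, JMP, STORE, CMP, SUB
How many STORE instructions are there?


Scanning instruction sequence for STORE:
  Position 1: ADD
  Position 2: MUL
  Position 3: LOAD
  Position 4: CMP
  Position 5: MOV
  Position 6: ADD
  Position 7: JMP
  Position 8: STORE <- MATCH
  Position 9: CMP
  Position 10: SUB
Matches at positions: [8]
Total STORE count: 1

1


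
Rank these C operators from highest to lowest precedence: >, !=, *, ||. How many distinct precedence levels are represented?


Looking up precedence for each operator:
  > -> precedence 4
  != -> precedence 3
  * -> precedence 6
  || -> precedence 1
Sorted highest to lowest: *, >, !=, ||
Distinct precedence values: [6, 4, 3, 1]
Number of distinct levels: 4

4


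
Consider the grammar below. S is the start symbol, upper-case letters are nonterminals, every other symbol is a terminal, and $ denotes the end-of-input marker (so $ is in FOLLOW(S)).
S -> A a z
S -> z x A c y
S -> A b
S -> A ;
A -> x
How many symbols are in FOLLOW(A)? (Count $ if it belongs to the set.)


S is the start symbol and does not occur in any rule body, so FOLLOW(S) = {$}.
Examining every occurrence of A in a rule body:
  S -> A a z : A is followed by terminal 'a' -> add 'a'
  S -> z x A c y : A is followed by terminal 'c' -> add 'c'
  S -> A b : A is followed by terminal 'b' -> add 'b'
  S -> A ; : A is followed by terminal ';' -> add ';'
  A -> x : A does not occur in the body -> contributes nothing
FOLLOW(A) = {;, a, b, c}
Count: 4

4


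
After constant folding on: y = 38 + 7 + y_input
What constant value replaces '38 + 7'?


Identifying constant sub-expression:
  Original: y = 38 + 7 + y_input
  38 and 7 are both compile-time constants
  Evaluating: 38 + 7 = 45
  After folding: y = 45 + y_input

45


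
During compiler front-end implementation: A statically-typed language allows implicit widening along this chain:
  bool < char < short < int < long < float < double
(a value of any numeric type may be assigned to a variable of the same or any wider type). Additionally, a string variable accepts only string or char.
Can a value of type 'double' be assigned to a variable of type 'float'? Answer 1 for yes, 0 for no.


Target variable type: float
Source value type: double
Numeric ranks: double=6, float=5
Widening allowed iff rank(source) <= rank(target): 6 <= 5? No
Result: 0

0


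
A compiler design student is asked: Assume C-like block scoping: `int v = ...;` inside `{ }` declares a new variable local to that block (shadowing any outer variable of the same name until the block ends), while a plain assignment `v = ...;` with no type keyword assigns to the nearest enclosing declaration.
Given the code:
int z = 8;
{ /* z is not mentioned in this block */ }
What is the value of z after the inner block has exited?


Analyzing scoping rules:
Outer scope: declares z = 8
Inner block: z is neither redeclared nor assigned -> unchanged
After the block -> 8
Result: 8

8


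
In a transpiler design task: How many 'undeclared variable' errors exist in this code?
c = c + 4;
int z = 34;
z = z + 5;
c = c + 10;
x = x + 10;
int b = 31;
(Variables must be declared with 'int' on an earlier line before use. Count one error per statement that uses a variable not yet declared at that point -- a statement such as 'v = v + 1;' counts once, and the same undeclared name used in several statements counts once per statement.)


Scanning code line by line:
  Line 1: use 'c' -> ERROR (undeclared)
  Line 2: declare 'z' -> declared = ['z']
  Line 3: use 'z' -> OK (declared)
  Line 4: use 'c' -> ERROR (undeclared)
  Line 5: use 'x' -> ERROR (undeclared)
  Line 6: declare 'b' -> declared = ['b', 'z']
Total undeclared variable errors: 3

3


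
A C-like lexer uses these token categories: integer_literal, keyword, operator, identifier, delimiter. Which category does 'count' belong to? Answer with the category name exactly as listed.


Token: 'count'
Checking categories:
  identifier: YES
  integer_literal: no
  operator: no
  keyword: no
  delimiter: no
Category: identifier

identifier


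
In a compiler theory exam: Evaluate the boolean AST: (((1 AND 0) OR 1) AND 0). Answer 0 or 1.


Step 1: Evaluate inner node
  1 AND 0 = 0
Step 2: Evaluate next node
  0 OR 1 = 1
Step 3: Evaluate root node
  1 AND 0 = 0

0


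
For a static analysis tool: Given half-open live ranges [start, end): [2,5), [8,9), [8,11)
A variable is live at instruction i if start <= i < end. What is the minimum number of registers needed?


Live ranges:
  Var0: [2, 5)
  Var1: [8, 9)
  Var2: [8, 11)
Sweep-line events (position, delta, active):
  pos=2 start -> active=1
  pos=5 end -> active=0
  pos=8 start -> active=1
  pos=8 start -> active=2
  pos=9 end -> active=1
  pos=11 end -> active=0
Maximum simultaneous active: 2
Minimum registers needed: 2

2


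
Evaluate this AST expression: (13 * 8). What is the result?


Expression: (13 * 8)
Evaluating step by step:
  13 * 8 = 104
Result: 104

104


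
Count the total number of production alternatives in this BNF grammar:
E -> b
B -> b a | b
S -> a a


Counting alternatives per rule:
  E: 1 alternative(s)
  B: 2 alternative(s)
  S: 1 alternative(s)
Sum: 1 + 2 + 1 = 4

4


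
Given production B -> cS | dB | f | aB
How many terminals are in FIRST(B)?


Production: B -> cS | dB | f | aB
Examining each alternative for leading terminals:
  B -> cS : first terminal = 'c'
  B -> dB : first terminal = 'd'
  B -> f : first terminal = 'f'
  B -> aB : first terminal = 'a'
FIRST(B) = {a, c, d, f}
Count: 4

4


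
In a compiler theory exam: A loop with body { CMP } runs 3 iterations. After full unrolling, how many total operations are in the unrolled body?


Loop body operations: CMP (1 op per iteration)
Unrolling 3 iterations:
  Iteration 1: CMP (1 ops)
  Iteration 2: CMP (1 ops)
  Iteration 3: CMP (1 ops)
Total: 3 iterations * 1 ops/iter = 3 operations

3


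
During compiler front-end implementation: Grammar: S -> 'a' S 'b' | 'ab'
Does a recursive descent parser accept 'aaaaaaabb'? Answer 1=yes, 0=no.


Grammar accepts strings of the form a^n b^n (n >= 1)
Word: 'aaaaaaabb'
Counting: 7 a's and 2 b's
Check: 7 == 2? No
Mismatch: a-count != b-count
Rejected

0


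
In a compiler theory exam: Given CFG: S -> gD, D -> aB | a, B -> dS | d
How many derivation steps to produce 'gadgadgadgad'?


Grammar: S -> gD, D -> aB | a, B -> dS | d
Deriving 'gadgadgadgad':
Step 1: S -> gD => gD
Step 2: D -> aB => gaB
Step 3: B -> dS => gadS
Step 4: S -> gD => gadgD
Step 5: D -> aB => gadgaB
Step 6: B -> dS => gadgadS
Step 7: S -> gD => gadgadgD
Step 8: D -> aB => gadgadgaB
Step 9: B -> dS => gadgadgadS
Step 10: S -> gD => gadgadgadgD
Step 11: D -> aB => gadgadgadgaB
Step 12: B -> d => gadgadgadgad
Total derivation steps: 12

12


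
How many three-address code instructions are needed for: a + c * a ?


Expression: a + c * a
Generating three-address code (respecting * over +/- precedence):
  Instruction 1: t1 = c * a
  Instruction 2: t2 = a + t1
Total instructions: 2

2


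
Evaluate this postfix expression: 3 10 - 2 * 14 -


Processing tokens left to right:
Push 3, Push 10
Pop 3 and 10, compute 3 - 10 = -7, push -7
Push 2
Pop -7 and 2, compute -7 * 2 = -14, push -14
Push 14
Pop -14 and 14, compute -14 - 14 = -28, push -28
Stack result: -28

-28


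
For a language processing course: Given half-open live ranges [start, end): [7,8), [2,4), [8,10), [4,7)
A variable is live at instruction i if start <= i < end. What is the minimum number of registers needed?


Live ranges:
  Var0: [7, 8)
  Var1: [2, 4)
  Var2: [8, 10)
  Var3: [4, 7)
Sweep-line events (position, delta, active):
  pos=2 start -> active=1
  pos=4 end -> active=0
  pos=4 start -> active=1
  pos=7 end -> active=0
  pos=7 start -> active=1
  pos=8 end -> active=0
  pos=8 start -> active=1
  pos=10 end -> active=0
Maximum simultaneous active: 1
Minimum registers needed: 1

1


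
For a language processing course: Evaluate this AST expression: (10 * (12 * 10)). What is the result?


Expression: (10 * (12 * 10))
Evaluating step by step:
  12 * 10 = 120
  10 * 120 = 1200
Result: 1200

1200


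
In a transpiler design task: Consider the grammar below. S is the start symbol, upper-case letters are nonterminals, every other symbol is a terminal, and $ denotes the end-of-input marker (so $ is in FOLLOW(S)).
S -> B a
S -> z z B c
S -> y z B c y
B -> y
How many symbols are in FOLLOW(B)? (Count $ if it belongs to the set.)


S is the start symbol and does not occur in any rule body, so FOLLOW(S) = {$}.
Examining every occurrence of B in a rule body:
  S -> B a : B is followed by terminal 'a' -> add 'a'
  S -> z z B c : B is followed by terminal 'c' -> add 'c'
  S -> y z B c y : B is followed by terminal 'c' -> add 'c' (already in the set)
  B -> y : B does not occur in the body -> contributes nothing
FOLLOW(B) = {a, c}
Count: 2

2


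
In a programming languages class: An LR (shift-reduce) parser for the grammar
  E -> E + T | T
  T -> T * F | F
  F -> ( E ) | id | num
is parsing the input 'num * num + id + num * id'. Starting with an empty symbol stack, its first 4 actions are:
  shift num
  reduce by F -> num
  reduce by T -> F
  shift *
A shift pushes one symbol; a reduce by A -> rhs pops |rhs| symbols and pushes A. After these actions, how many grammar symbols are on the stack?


Tracking the symbol stack through each action:
  Action 1: shift 'num' : push -> stack = [num] (size 1)
  Action 2: reduce by F -> num : pop 1, push F -> stack = [F] (size 1)
  Action 3: reduce by T -> F : pop 1, push T -> stack = [T] (size 1)
  Action 4: shift '*' : push -> stack = [T, *] (size 2)
Final stack size: 2

2


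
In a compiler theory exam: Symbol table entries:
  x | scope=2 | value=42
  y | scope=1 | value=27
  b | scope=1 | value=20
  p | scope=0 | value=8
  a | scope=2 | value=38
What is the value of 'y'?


Searching symbol table for 'y':
  x | scope=2 | value=42
  y | scope=1 | value=27 <- MATCH
  b | scope=1 | value=20
  p | scope=0 | value=8
  a | scope=2 | value=38
Found 'y' at scope 1 with value 27

27


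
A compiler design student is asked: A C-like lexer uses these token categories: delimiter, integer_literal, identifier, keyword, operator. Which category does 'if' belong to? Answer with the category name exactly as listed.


Token: 'if'
Checking categories:
  identifier: no
  integer_literal: no
  operator: no
  keyword: YES
  delimiter: no
Category: keyword

keyword


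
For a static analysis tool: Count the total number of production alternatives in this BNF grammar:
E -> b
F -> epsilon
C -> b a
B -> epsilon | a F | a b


Counting alternatives per rule:
  E: 1 alternative(s)
  F: 1 alternative(s)
  C: 1 alternative(s)
  B: 3 alternative(s)
Sum: 1 + 1 + 1 + 3 = 6

6


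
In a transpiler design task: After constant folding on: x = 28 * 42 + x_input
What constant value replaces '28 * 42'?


Identifying constant sub-expression:
  Original: x = 28 * 42 + x_input
  28 and 42 are both compile-time constants
  Evaluating: 28 * 42 = 1176
  After folding: x = 1176 + x_input

1176


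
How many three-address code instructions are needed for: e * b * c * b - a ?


Expression: e * b * c * b - a
Generating three-address code (respecting * over +/- precedence):
  Instruction 1: t1 = e * b
  Instruction 2: t2 = t1 * c
  Instruction 3: t3 = t2 * b
  Instruction 4: t4 = t3 - a
Total instructions: 4

4


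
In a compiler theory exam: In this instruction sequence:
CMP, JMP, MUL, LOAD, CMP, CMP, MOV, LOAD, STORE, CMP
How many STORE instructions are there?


Scanning instruction sequence for STORE:
  Position 1: CMP
  Position 2: JMP
  Position 3: MUL
  Position 4: LOAD
  Position 5: CMP
  Position 6: CMP
  Position 7: MOV
  Position 8: LOAD
  Position 9: STORE <- MATCH
  Position 10: CMP
Matches at positions: [9]
Total STORE count: 1

1


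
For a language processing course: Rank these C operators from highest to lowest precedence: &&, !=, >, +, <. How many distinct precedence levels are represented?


Looking up precedence for each operator:
  && -> precedence 2
  != -> precedence 3
  > -> precedence 4
  + -> precedence 5
  < -> precedence 4
Sorted highest to lowest: +, >, <, !=, &&
Distinct precedence values: [5, 4, 3, 2]
Number of distinct levels: 4

4


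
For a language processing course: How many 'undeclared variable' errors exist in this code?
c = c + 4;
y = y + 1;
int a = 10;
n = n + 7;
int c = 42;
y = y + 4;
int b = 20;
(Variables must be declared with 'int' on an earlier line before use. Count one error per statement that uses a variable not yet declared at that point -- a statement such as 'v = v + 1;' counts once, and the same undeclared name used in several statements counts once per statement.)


Scanning code line by line:
  Line 1: use 'c' -> ERROR (undeclared)
  Line 2: use 'y' -> ERROR (undeclared)
  Line 3: declare 'a' -> declared = ['a']
  Line 4: use 'n' -> ERROR (undeclared)
  Line 5: declare 'c' -> declared = ['a', 'c']
  Line 6: use 'y' -> ERROR (undeclared)
  Line 7: declare 'b' -> declared = ['a', 'b', 'c']
Total undeclared variable errors: 4

4
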